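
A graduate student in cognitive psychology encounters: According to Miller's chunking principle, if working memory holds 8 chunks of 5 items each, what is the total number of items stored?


Total items = chunks * items_per_chunk
= 8 * 5
= 40


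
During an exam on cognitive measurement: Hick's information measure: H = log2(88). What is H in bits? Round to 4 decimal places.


H = log2(n)
H = log2(88)
= 6.4594


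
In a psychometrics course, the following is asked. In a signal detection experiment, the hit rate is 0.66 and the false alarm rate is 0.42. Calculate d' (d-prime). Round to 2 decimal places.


d' = z(HR) - z(FAR)
z(0.66) = 0.4125
z(0.42) = -0.2019
d' = 0.4125 - -0.2019
= 0.61


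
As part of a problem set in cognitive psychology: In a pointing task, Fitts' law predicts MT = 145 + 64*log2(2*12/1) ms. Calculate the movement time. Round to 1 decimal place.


MT = 145 + 64 * log2(2*12/1)
2D/W = 24.0
log2(24.0) = 4.585
MT = 145 + 64 * 4.585
= 438.4 ms


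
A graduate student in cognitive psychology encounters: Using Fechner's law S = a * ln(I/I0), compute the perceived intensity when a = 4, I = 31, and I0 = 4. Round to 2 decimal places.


S = 4 * ln(31/4)
I/I0 = 7.75
ln(7.75) = 2.0477
S = 4 * 2.0477
= 8.19


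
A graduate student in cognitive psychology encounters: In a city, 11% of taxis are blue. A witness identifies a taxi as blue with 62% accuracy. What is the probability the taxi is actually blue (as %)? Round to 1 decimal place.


P(blue | says blue) = P(says blue | blue)*P(blue) / [P(says blue | blue)*P(blue) + P(says blue | not blue)*P(not blue)]
Numerator = 0.62 * 0.11 = 0.0682
False identification = 0.38 * 0.89 = 0.3382
P = 0.0682 / (0.0682 + 0.3382)
= 0.0682 / 0.4064
As percentage = 16.8


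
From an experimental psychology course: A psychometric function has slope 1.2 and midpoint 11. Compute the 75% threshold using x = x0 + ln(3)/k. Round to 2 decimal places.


At P = 0.75: 0.75 = 1/(1 + e^(-k*(x-x0)))
Solving: e^(-k*(x-x0)) = 1/3
x = x0 + ln(3)/k
ln(3) = 1.0986
x = 11 + 1.0986/1.2
= 11 + 0.9155
= 11.92


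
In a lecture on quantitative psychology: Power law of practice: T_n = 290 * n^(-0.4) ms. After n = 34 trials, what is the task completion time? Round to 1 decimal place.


T_n = 290 * 34^(-0.4)
34^(-0.4) = 0.24401
T_n = 290 * 0.24401
= 70.8 ms


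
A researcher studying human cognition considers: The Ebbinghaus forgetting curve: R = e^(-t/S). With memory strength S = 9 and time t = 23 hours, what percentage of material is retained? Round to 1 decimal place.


R = e^(-t/S)
-t/S = -23/9 = -2.555556
R = e^(-2.555556) = 0.077649
Percentage = 0.077649 * 100
= 7.8


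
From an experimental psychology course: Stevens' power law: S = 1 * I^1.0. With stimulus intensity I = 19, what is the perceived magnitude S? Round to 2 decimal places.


S = 1 * 19^1.0
19^1.0 = 19.0
S = 1 * 19.0
= 19.00


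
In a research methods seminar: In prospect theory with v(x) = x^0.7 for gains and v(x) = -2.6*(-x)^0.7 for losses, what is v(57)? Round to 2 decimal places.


Since x = 57 >= 0, use v(x) = x^0.7
57^0.7 = 16.9478
v(57) = 16.95


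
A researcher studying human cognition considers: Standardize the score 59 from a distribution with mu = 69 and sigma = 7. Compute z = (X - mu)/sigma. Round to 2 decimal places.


z = (X - mu) / sigma
= (59 - 69) / 7
= -10 / 7
= -1.43


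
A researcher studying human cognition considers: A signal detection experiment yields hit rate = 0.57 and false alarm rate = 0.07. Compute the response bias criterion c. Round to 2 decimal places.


c = -0.5 * (z(HR) + z(FAR))
z(0.57) = 0.1764
z(0.07) = -1.4758
c = -0.5 * (0.1764 + -1.4758)
= -0.5 * -1.2994
= 0.65


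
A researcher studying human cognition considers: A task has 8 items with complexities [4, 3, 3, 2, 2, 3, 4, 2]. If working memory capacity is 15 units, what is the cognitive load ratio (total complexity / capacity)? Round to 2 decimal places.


Total complexity = 4 + 3 + 3 + 2 + 2 + 3 + 4 + 2 = 23
Load = total / capacity = 23 / 15
= 1.53


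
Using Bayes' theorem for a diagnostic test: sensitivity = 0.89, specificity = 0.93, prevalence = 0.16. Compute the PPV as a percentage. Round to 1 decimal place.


PPV = (sens * prev) / (sens * prev + (1-spec) * (1-prev))
Numerator = 0.89 * 0.16 = 0.1424
P(positive and no disease) = (1 - spec) * (1 - prev) = (1 - 0.93) * (1 - 0.16) = 0.0588
Denominator = 0.1424 + 0.0588 = 0.2012
PPV = 0.1424 / 0.2012 = 0.707753
As percentage = 70.8


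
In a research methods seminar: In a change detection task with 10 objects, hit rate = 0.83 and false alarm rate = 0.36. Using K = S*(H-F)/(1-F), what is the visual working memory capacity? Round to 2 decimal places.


K = S * (H - F) / (1 - F)
H - F = 0.47
1 - F = 0.64
K = 10 * 0.47 / 0.64
= 7.34


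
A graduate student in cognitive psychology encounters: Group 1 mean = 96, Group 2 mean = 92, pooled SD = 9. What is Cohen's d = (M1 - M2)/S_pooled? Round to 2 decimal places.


Cohen's d = (M1 - M2) / S_pooled
= (96 - 92) / 9
= 4 / 9
= 0.44


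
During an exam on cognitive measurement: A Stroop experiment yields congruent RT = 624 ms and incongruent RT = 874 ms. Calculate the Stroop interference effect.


Stroop effect = RT(incongruent) - RT(congruent)
= 874 - 624
= 250 ms


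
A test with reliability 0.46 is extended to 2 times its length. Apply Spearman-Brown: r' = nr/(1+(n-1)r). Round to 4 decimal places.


r_new = n*r / (1 + (n-1)*r)
Numerator = 2 * 0.46 = 0.92
Denominator = 1 + 1 * 0.46 = 1.46
r_new = 0.92 / 1.46
= 0.6301


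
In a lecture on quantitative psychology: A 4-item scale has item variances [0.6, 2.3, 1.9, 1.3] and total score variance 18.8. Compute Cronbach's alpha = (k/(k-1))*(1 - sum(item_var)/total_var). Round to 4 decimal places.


alpha = (k/(k-1)) * (1 - sum(s_i^2)/s_total^2)
sum(item variances) = 6.1
k/(k-1) = 4/3 = 1.333333
1 - 6.1/18.8 = 1 - 0.324468 = 0.675532
alpha = 1.333333 * 0.675532
= 0.9007


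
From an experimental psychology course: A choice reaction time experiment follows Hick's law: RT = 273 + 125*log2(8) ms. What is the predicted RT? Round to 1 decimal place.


RT = 273 + 125 * log2(8)
log2(8) = 3.0
RT = 273 + 125 * 3.0
= 273 + 375.0
= 648.0 ms


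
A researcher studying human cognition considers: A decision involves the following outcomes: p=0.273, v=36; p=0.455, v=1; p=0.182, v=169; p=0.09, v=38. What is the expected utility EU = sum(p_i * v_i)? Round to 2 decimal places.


EU = sum(p_i * v_i)
0.273 * 36 = 9.828
0.455 * 1 = 0.455
0.182 * 169 = 30.758
0.09 * 38 = 3.42
EU = 9.828 + 0.455 + 30.758 + 3.42
= 44.46


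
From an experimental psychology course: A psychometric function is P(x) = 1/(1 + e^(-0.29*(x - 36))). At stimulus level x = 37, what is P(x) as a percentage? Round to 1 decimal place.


P(x) = 1/(1 + e^(-0.29*(37 - 36)))
Exponent = -0.29 * 1 = -0.29
e^(-0.29) = 0.748264
P = 1/(1 + 0.748264) = 0.571996
Percentage = 57.2


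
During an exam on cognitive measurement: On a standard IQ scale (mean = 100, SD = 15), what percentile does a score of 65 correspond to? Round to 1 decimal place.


z = (IQ - mean) / SD
z = (65 - 100) / 15 = -2.3333
Percentile = Phi(-2.3333) * 100
Phi(-2.3333) = 0.009816
= 1.0


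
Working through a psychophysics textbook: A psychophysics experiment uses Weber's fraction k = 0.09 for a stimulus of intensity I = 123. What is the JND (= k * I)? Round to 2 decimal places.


JND = k * I
JND = 0.09 * 123
= 11.07


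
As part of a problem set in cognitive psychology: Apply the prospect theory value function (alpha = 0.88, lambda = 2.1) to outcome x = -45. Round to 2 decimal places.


Since x = -45 < 0, use v(x) = -lambda*(-x)^alpha
(-x) = 45
45^0.88 = 28.4988
v(-45) = -2.1 * 28.4988
= -59.85


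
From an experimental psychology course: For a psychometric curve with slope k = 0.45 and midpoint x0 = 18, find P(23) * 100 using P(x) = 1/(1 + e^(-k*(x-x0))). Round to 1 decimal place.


P(x) = 1/(1 + e^(-0.45*(23 - 18)))
Exponent = -0.45 * 5 = -2.25
e^(-2.25) = 0.105399
P = 1/(1 + 0.105399) = 0.904651
Percentage = 90.5


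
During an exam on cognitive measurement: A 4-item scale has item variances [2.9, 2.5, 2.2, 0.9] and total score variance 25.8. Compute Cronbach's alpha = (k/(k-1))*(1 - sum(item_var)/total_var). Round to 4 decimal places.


alpha = (k/(k-1)) * (1 - sum(s_i^2)/s_total^2)
sum(item variances) = 8.5
k/(k-1) = 4/3 = 1.333333
1 - 8.5/25.8 = 1 - 0.329457 = 0.670543
alpha = 1.333333 * 0.670543
= 0.8941


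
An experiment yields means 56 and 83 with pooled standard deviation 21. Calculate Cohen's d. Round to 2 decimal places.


Cohen's d = (M1 - M2) / S_pooled
= (56 - 83) / 21
= -27 / 21
= -1.29


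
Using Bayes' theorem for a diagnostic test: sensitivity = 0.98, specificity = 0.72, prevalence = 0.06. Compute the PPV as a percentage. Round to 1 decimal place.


PPV = (sens * prev) / (sens * prev + (1-spec) * (1-prev))
Numerator = 0.98 * 0.06 = 0.0588
P(positive and no disease) = (1 - spec) * (1 - prev) = (1 - 0.72) * (1 - 0.06) = 0.2632
Denominator = 0.0588 + 0.2632 = 0.322
PPV = 0.0588 / 0.322 = 0.182609
As percentage = 18.3


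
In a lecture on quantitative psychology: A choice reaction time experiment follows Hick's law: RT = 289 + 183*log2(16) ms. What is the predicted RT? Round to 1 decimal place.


RT = 289 + 183 * log2(16)
log2(16) = 4.0
RT = 289 + 183 * 4.0
= 289 + 732.0
= 1021.0 ms


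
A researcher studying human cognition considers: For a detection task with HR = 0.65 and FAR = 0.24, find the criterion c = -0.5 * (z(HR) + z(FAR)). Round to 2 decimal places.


c = -0.5 * (z(HR) + z(FAR))
z(0.65) = 0.3853
z(0.24) = -0.7063
c = -0.5 * (0.3853 + -0.7063)
= -0.5 * -0.321
= 0.16


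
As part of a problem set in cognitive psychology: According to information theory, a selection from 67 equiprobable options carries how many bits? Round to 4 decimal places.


H = log2(n)
H = log2(67)
= 6.0661


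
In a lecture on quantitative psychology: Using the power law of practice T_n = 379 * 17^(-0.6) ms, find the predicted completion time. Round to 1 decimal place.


T_n = 379 * 17^(-0.6)
17^(-0.6) = 0.182697
T_n = 379 * 0.182697
= 69.2 ms


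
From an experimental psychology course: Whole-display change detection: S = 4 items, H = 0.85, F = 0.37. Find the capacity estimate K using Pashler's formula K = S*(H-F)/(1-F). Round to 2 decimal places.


K = S * (H - F) / (1 - F)
H - F = 0.48
1 - F = 0.63
K = 4 * 0.48 / 0.63
= 3.05


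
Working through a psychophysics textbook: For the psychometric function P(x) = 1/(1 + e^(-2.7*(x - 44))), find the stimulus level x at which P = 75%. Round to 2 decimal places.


At P = 0.75: 0.75 = 1/(1 + e^(-k*(x-x0)))
Solving: e^(-k*(x-x0)) = 1/3
x = x0 + ln(3)/k
ln(3) = 1.0986
x = 44 + 1.0986/2.7
= 44 + 0.4069
= 44.41


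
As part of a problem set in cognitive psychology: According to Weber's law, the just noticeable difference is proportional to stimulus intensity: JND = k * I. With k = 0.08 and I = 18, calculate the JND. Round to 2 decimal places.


JND = k * I
JND = 0.08 * 18
= 1.44


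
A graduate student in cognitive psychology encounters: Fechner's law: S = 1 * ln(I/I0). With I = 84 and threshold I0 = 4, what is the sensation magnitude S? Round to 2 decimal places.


S = 1 * ln(84/4)
I/I0 = 21.0
ln(21.0) = 3.0445
S = 1 * 3.0445
= 3.04


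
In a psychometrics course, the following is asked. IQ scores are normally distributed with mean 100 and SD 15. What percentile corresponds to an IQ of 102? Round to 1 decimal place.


z = (IQ - mean) / SD
z = (102 - 100) / 15 = 0.1333
Percentile = Phi(0.1333) * 100
Phi(0.1333) = 0.553022
= 55.3


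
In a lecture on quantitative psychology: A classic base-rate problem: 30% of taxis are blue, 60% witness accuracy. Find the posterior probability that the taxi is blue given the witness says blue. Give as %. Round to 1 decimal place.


P(blue | says blue) = P(says blue | blue)*P(blue) / [P(says blue | blue)*P(blue) + P(says blue | not blue)*P(not blue)]
Numerator = 0.6 * 0.3 = 0.18
False identification = 0.4 * 0.7 = 0.28
P = 0.18 / (0.18 + 0.28)
= 0.18 / 0.46
As percentage = 39.1


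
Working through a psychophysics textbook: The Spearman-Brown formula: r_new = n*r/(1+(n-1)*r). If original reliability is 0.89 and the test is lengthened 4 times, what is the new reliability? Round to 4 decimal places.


r_new = n*r / (1 + (n-1)*r)
Numerator = 4 * 0.89 = 3.56
Denominator = 1 + 3 * 0.89 = 3.67
r_new = 3.56 / 3.67
= 0.9700


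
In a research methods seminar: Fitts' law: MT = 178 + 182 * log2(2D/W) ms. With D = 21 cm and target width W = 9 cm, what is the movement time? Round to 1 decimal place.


MT = 178 + 182 * log2(2*21/9)
2D/W = 4.666667
log2(4.666667) = 2.2224
MT = 178 + 182 * 2.2224
= 582.5 ms


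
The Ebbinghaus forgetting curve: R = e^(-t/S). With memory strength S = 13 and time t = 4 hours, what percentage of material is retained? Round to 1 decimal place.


R = e^(-t/S)
-t/S = -4/13 = -0.307692
R = e^(-0.307692) = 0.735142
Percentage = 0.735142 * 100
= 73.5


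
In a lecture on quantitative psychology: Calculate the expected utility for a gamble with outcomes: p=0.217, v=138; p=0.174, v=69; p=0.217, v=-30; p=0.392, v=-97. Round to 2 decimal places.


EU = sum(p_i * v_i)
0.217 * 138 = 29.946
0.174 * 69 = 12.006
0.217 * -30 = -6.51
0.392 * -97 = -38.024
EU = 29.946 + 12.006 + -6.51 + -38.024
= -2.58


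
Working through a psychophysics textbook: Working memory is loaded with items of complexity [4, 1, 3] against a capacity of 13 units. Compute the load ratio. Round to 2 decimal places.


Total complexity = 4 + 1 + 3 = 8
Load = total / capacity = 8 / 13
= 0.62


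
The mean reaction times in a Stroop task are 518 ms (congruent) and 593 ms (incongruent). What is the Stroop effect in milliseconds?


Stroop effect = RT(incongruent) - RT(congruent)
= 593 - 518
= 75 ms


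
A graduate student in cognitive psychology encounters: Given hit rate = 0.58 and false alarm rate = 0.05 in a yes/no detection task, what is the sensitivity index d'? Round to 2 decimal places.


d' = z(HR) - z(FAR)
z(0.58) = 0.2019
z(0.05) = -1.6449
d' = 0.2019 - -1.6449
= 1.85


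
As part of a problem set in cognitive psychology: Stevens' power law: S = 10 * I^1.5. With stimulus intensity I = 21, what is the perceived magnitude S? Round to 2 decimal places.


S = 10 * 21^1.5
21^1.5 = 96.2341
S = 10 * 96.2341
= 962.34


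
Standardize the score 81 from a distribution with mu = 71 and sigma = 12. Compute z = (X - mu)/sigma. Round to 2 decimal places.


z = (X - mu) / sigma
= (81 - 71) / 12
= 10 / 12
= 0.83


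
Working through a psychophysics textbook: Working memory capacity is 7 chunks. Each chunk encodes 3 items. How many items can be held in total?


Total items = chunks * items_per_chunk
= 7 * 3
= 21


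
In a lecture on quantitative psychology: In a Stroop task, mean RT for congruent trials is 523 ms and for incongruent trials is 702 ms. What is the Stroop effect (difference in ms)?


Stroop effect = RT(incongruent) - RT(congruent)
= 702 - 523
= 179 ms


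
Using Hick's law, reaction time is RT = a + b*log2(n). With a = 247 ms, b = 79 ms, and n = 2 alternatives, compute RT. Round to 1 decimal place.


RT = 247 + 79 * log2(2)
log2(2) = 1.0
RT = 247 + 79 * 1.0
= 247 + 79.0
= 326.0 ms


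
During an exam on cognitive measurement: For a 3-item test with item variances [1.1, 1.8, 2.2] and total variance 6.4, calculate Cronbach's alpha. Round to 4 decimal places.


alpha = (k/(k-1)) * (1 - sum(s_i^2)/s_total^2)
sum(item variances) = 5.1
k/(k-1) = 3/2 = 1.5
1 - 5.1/6.4 = 1 - 0.796875 = 0.203125
alpha = 1.5 * 0.203125
= 0.3047


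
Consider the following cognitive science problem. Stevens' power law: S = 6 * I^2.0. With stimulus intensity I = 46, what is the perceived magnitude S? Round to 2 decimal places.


S = 6 * 46^2.0
46^2.0 = 2116.0
S = 6 * 2116.0
= 12696.00


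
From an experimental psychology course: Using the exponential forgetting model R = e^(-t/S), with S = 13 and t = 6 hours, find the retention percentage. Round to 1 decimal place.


R = e^(-t/S)
-t/S = -6/13 = -0.461538
R = e^(-0.461538) = 0.630313
Percentage = 0.630313 * 100
= 63.0


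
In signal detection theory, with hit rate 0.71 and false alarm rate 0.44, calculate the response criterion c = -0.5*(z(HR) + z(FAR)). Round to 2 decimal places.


c = -0.5 * (z(HR) + z(FAR))
z(0.71) = 0.5534
z(0.44) = -0.151
c = -0.5 * (0.5534 + -0.151)
= -0.5 * 0.4024
= -0.20


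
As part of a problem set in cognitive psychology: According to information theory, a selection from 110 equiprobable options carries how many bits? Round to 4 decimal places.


H = log2(n)
H = log2(110)
= 6.7814


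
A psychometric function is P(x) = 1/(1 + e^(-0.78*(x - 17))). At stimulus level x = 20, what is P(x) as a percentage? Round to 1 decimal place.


P(x) = 1/(1 + e^(-0.78*(20 - 17)))
Exponent = -0.78 * 3 = -2.34
e^(-2.34) = 0.096328
P = 1/(1 + 0.096328) = 0.912136
Percentage = 91.2


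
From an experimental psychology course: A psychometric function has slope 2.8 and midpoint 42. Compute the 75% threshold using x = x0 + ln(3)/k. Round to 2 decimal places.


At P = 0.75: 0.75 = 1/(1 + e^(-k*(x-x0)))
Solving: e^(-k*(x-x0)) = 1/3
x = x0 + ln(3)/k
ln(3) = 1.0986
x = 42 + 1.0986/2.8
= 42 + 0.3924
= 42.39


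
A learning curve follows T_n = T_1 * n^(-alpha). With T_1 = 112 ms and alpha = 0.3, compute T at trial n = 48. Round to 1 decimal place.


T_n = 112 * 48^(-0.3)
48^(-0.3) = 0.31306
T_n = 112 * 0.31306
= 35.1 ms


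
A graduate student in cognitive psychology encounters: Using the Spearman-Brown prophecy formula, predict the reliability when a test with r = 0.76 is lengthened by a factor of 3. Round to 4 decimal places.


r_new = n*r / (1 + (n-1)*r)
Numerator = 3 * 0.76 = 2.28
Denominator = 1 + 2 * 0.76 = 2.52
r_new = 2.28 / 2.52
= 0.9048


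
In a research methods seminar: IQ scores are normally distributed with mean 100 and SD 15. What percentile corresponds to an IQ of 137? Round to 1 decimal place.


z = (IQ - mean) / SD
z = (137 - 100) / 15 = 2.4667
Percentile = Phi(2.4667) * 100
Phi(2.4667) = 0.993182
= 99.3


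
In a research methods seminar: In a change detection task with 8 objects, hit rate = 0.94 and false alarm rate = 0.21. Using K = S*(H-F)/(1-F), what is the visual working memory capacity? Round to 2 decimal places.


K = S * (H - F) / (1 - F)
H - F = 0.73
1 - F = 0.79
K = 8 * 0.73 / 0.79
= 7.39


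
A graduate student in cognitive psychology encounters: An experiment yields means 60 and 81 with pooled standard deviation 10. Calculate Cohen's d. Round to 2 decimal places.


Cohen's d = (M1 - M2) / S_pooled
= (60 - 81) / 10
= -21 / 10
= -2.10


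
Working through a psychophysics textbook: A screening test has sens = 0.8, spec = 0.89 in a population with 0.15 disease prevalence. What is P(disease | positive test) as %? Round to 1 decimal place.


PPV = (sens * prev) / (sens * prev + (1-spec) * (1-prev))
Numerator = 0.8 * 0.15 = 0.12
P(positive and no disease) = (1 - spec) * (1 - prev) = (1 - 0.89) * (1 - 0.15) = 0.0935
Denominator = 0.12 + 0.0935 = 0.2135
PPV = 0.12 / 0.2135 = 0.562061
As percentage = 56.2


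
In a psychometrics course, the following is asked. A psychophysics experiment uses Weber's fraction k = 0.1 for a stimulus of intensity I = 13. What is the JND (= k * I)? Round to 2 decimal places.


JND = k * I
JND = 0.1 * 13
= 1.30


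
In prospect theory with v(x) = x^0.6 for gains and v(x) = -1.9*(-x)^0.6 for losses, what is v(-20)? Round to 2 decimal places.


Since x = -20 < 0, use v(x) = -lambda*(-x)^alpha
(-x) = 20
20^0.6 = 6.0342
v(-20) = -1.9 * 6.0342
= -11.46


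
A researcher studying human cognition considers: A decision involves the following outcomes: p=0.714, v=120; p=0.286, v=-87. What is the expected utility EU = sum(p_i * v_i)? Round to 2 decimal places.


EU = sum(p_i * v_i)
0.714 * 120 = 85.68
0.286 * -87 = -24.882
EU = 85.68 + -24.882
= 60.80


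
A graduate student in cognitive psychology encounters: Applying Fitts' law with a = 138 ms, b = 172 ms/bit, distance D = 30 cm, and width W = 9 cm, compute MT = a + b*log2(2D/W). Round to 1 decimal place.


MT = 138 + 172 * log2(2*30/9)
2D/W = 6.666667
log2(6.666667) = 2.737
MT = 138 + 172 * 2.737
= 608.8 ms


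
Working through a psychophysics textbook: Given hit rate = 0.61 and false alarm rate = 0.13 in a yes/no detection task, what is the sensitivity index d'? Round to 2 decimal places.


d' = z(HR) - z(FAR)
z(0.61) = 0.2793
z(0.13) = -1.1264
d' = 0.2793 - -1.1264
= 1.41


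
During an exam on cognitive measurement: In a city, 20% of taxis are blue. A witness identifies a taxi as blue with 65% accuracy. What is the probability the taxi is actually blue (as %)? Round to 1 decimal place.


P(blue | says blue) = P(says blue | blue)*P(blue) / [P(says blue | blue)*P(blue) + P(says blue | not blue)*P(not blue)]
Numerator = 0.65 * 0.2 = 0.13
False identification = 0.35 * 0.8 = 0.28
P = 0.13 / (0.13 + 0.28)
= 0.13 / 0.41
As percentage = 31.7


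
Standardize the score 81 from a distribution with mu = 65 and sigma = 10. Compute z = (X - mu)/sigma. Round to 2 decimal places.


z = (X - mu) / sigma
= (81 - 65) / 10
= 16 / 10
= 1.60


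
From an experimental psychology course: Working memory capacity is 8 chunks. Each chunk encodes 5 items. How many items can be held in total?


Total items = chunks * items_per_chunk
= 8 * 5
= 40


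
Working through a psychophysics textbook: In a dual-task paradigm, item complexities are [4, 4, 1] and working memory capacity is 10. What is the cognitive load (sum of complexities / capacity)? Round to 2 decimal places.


Total complexity = 4 + 4 + 1 = 9
Load = total / capacity = 9 / 10
= 0.90


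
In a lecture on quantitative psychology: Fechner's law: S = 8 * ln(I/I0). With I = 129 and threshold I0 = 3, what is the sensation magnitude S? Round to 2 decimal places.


S = 8 * ln(129/3)
I/I0 = 43.0
ln(43.0) = 3.7612
S = 8 * 3.7612
= 30.09


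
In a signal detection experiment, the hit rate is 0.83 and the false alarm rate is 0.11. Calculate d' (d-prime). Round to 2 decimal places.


d' = z(HR) - z(FAR)
z(0.83) = 0.9542
z(0.11) = -1.2265
d' = 0.9542 - -1.2265
= 2.18


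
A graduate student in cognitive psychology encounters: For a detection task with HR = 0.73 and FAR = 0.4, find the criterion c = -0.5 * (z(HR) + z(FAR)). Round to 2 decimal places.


c = -0.5 * (z(HR) + z(FAR))
z(0.73) = 0.6128
z(0.4) = -0.2533
c = -0.5 * (0.6128 + -0.2533)
= -0.5 * 0.3595
= -0.18


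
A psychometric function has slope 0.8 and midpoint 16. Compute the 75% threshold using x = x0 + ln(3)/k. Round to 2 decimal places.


At P = 0.75: 0.75 = 1/(1 + e^(-k*(x-x0)))
Solving: e^(-k*(x-x0)) = 1/3
x = x0 + ln(3)/k
ln(3) = 1.0986
x = 16 + 1.0986/0.8
= 16 + 1.3732
= 17.37


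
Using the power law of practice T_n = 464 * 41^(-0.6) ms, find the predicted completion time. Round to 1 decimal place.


T_n = 464 * 41^(-0.6)
41^(-0.6) = 0.107728
T_n = 464 * 0.107728
= 50.0 ms


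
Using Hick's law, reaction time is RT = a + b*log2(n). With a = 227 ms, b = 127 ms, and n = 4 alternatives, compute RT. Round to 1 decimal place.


RT = 227 + 127 * log2(4)
log2(4) = 2.0
RT = 227 + 127 * 2.0
= 227 + 254.0
= 481.0 ms


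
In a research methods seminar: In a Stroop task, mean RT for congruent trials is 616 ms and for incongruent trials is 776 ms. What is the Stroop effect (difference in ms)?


Stroop effect = RT(incongruent) - RT(congruent)
= 776 - 616
= 160 ms


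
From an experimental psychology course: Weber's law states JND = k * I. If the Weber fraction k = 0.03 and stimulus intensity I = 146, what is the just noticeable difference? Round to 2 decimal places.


JND = k * I
JND = 0.03 * 146
= 4.38


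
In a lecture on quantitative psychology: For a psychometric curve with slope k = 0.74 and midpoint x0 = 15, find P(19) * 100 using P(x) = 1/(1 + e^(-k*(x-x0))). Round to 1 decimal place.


P(x) = 1/(1 + e^(-0.74*(19 - 15)))
Exponent = -0.74 * 4 = -2.96
e^(-2.96) = 0.051819
P = 1/(1 + 0.051819) = 0.950734
Percentage = 95.1


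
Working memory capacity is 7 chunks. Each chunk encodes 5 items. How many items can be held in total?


Total items = chunks * items_per_chunk
= 7 * 5
= 35


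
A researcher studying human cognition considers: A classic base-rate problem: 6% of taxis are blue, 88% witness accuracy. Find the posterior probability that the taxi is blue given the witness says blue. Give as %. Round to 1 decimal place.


P(blue | says blue) = P(says blue | blue)*P(blue) / [P(says blue | blue)*P(blue) + P(says blue | not blue)*P(not blue)]
Numerator = 0.88 * 0.06 = 0.0528
False identification = 0.12 * 0.94 = 0.1128
P = 0.0528 / (0.0528 + 0.1128)
= 0.0528 / 0.1656
As percentage = 31.9


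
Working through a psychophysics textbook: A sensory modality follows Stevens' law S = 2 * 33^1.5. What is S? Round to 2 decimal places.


S = 2 * 33^1.5
33^1.5 = 189.5706
S = 2 * 189.5706
= 379.14


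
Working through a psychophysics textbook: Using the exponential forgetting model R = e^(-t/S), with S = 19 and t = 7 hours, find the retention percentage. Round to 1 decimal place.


R = e^(-t/S)
-t/S = -7/19 = -0.368421
R = e^(-0.368421) = 0.691826
Percentage = 0.691826 * 100
= 69.2


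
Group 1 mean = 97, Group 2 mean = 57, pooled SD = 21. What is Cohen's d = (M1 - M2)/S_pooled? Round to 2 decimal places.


Cohen's d = (M1 - M2) / S_pooled
= (97 - 57) / 21
= 40 / 21
= 1.90


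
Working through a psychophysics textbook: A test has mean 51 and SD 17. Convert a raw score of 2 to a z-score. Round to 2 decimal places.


z = (X - mu) / sigma
= (2 - 51) / 17
= -49 / 17
= -2.88


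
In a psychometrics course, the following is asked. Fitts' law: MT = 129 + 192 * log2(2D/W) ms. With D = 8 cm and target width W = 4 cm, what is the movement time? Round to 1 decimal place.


MT = 129 + 192 * log2(2*8/4)
2D/W = 4.0
log2(4.0) = 2.0
MT = 129 + 192 * 2.0
= 513.0 ms


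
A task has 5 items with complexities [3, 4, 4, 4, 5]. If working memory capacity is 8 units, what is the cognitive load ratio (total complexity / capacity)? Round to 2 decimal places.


Total complexity = 3 + 4 + 4 + 4 + 5 = 20
Load = total / capacity = 20 / 8
= 2.50


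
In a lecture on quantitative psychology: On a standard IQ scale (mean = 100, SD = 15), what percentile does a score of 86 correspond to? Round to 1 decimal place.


z = (IQ - mean) / SD
z = (86 - 100) / 15 = -0.9333
Percentile = Phi(-0.9333) * 100
Phi(-0.9333) = 0.175333
= 17.5


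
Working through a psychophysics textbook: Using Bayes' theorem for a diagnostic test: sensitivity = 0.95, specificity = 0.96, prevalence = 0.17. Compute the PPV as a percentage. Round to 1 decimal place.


PPV = (sens * prev) / (sens * prev + (1-spec) * (1-prev))
Numerator = 0.95 * 0.17 = 0.1615
P(positive and no disease) = (1 - spec) * (1 - prev) = (1 - 0.96) * (1 - 0.17) = 0.0332
Denominator = 0.1615 + 0.0332 = 0.1947
PPV = 0.1615 / 0.1947 = 0.829481
As percentage = 82.9


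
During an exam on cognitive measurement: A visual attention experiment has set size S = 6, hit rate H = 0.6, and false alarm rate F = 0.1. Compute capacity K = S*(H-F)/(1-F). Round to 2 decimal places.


K = S * (H - F) / (1 - F)
H - F = 0.5
1 - F = 0.9
K = 6 * 0.5 / 0.9
= 3.33


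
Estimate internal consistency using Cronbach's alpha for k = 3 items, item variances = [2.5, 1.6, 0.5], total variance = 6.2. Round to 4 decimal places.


alpha = (k/(k-1)) * (1 - sum(s_i^2)/s_total^2)
sum(item variances) = 4.6
k/(k-1) = 3/2 = 1.5
1 - 4.6/6.2 = 1 - 0.741935 = 0.258065
alpha = 1.5 * 0.258065
= 0.3871


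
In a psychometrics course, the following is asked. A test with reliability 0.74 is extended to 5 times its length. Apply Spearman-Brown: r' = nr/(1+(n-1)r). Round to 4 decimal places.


r_new = n*r / (1 + (n-1)*r)
Numerator = 5 * 0.74 = 3.7
Denominator = 1 + 4 * 0.74 = 3.96
r_new = 3.7 / 3.96
= 0.9343


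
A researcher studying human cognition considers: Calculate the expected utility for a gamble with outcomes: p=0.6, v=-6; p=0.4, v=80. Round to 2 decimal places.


EU = sum(p_i * v_i)
0.6 * -6 = -3.6
0.4 * 80 = 32.0
EU = -3.6 + 32.0
= 28.40


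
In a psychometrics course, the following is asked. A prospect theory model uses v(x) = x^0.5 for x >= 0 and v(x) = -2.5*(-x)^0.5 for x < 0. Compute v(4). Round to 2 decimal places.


Since x = 4 >= 0, use v(x) = x^0.5
4^0.5 = 2.0
v(4) = 2.00


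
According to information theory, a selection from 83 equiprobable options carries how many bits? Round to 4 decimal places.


H = log2(n)
H = log2(83)
= 6.3750


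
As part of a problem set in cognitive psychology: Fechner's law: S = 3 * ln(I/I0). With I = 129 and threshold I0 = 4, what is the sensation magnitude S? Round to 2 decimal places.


S = 3 * ln(129/4)
I/I0 = 32.25
ln(32.25) = 3.4735
S = 3 * 3.4735
= 10.42


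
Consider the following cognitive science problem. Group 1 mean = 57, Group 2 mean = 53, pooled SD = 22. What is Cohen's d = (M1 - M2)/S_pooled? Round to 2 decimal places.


Cohen's d = (M1 - M2) / S_pooled
= (57 - 53) / 22
= 4 / 22
= 0.18


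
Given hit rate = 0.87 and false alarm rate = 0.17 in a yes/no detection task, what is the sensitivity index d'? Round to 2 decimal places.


d' = z(HR) - z(FAR)
z(0.87) = 1.1264
z(0.17) = -0.9542
d' = 1.1264 - -0.9542
= 2.08


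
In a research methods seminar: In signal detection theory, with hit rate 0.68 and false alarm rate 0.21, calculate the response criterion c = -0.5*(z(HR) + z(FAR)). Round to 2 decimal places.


c = -0.5 * (z(HR) + z(FAR))
z(0.68) = 0.4677
z(0.21) = -0.8064
c = -0.5 * (0.4677 + -0.8064)
= -0.5 * -0.3387
= 0.17


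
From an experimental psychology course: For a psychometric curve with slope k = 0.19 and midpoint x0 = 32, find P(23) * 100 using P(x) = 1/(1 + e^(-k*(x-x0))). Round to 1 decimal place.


P(x) = 1/(1 + e^(-0.19*(23 - 32)))
Exponent = -0.19 * -9 = 1.71
e^(1.71) = 5.528961
P = 1/(1 + 5.528961) = 0.153164
Percentage = 15.3


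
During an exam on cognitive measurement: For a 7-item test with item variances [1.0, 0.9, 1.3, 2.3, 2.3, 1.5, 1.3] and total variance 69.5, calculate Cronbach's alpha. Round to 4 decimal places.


alpha = (k/(k-1)) * (1 - sum(s_i^2)/s_total^2)
sum(item variances) = 10.6
k/(k-1) = 7/6 = 1.166667
1 - 10.6/69.5 = 1 - 0.152518 = 0.847482
alpha = 1.166667 * 0.847482
= 0.9887


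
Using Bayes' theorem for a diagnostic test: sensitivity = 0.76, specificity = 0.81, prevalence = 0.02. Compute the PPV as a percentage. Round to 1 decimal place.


PPV = (sens * prev) / (sens * prev + (1-spec) * (1-prev))
Numerator = 0.76 * 0.02 = 0.0152
P(positive and no disease) = (1 - spec) * (1 - prev) = (1 - 0.81) * (1 - 0.02) = 0.1862
Denominator = 0.0152 + 0.1862 = 0.2014
PPV = 0.0152 / 0.2014 = 0.075472
As percentage = 7.5


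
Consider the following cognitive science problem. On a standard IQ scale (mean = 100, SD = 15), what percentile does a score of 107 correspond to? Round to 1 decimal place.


z = (IQ - mean) / SD
z = (107 - 100) / 15 = 0.4667
Percentile = Phi(0.4667) * 100
Phi(0.4667) = 0.679643
= 68.0


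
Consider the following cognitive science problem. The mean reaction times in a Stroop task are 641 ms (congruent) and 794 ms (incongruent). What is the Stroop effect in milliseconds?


Stroop effect = RT(incongruent) - RT(congruent)
= 794 - 641
= 153 ms


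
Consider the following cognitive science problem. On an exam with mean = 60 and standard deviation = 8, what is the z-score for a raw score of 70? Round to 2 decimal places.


z = (X - mu) / sigma
= (70 - 60) / 8
= 10 / 8
= 1.25


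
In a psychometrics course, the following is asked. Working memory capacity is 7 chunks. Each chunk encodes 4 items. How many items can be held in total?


Total items = chunks * items_per_chunk
= 7 * 4
= 28


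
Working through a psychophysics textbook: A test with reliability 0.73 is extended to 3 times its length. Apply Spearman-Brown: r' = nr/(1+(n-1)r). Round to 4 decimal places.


r_new = n*r / (1 + (n-1)*r)
Numerator = 3 * 0.73 = 2.19
Denominator = 1 + 2 * 0.73 = 2.46
r_new = 2.19 / 2.46
= 0.8902


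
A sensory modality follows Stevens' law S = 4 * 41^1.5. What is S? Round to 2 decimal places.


S = 4 * 41^1.5
41^1.5 = 262.5281
S = 4 * 262.5281
= 1050.11


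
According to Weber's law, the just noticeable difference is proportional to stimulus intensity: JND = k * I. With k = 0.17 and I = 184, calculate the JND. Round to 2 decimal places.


JND = k * I
JND = 0.17 * 184
= 31.28


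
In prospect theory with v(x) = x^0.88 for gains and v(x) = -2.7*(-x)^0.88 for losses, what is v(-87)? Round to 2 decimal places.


Since x = -87 < 0, use v(x) = -lambda*(-x)^alpha
(-x) = 87
87^0.88 = 50.9069
v(-87) = -2.7 * 50.9069
= -137.45


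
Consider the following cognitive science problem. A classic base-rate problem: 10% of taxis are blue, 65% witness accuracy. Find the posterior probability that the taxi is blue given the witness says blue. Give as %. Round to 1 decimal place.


P(blue | says blue) = P(says blue | blue)*P(blue) / [P(says blue | blue)*P(blue) + P(says blue | not blue)*P(not blue)]
Numerator = 0.65 * 0.1 = 0.065
False identification = 0.35 * 0.9 = 0.315
P = 0.065 / (0.065 + 0.315)
= 0.065 / 0.38
As percentage = 17.1


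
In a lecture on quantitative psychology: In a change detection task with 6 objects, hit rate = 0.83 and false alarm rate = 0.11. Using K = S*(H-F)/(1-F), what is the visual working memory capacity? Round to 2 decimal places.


K = S * (H - F) / (1 - F)
H - F = 0.72
1 - F = 0.89
K = 6 * 0.72 / 0.89
= 4.85


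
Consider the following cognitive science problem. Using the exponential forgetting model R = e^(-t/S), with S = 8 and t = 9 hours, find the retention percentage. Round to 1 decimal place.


R = e^(-t/S)
-t/S = -9/8 = -1.125
R = e^(-1.125) = 0.324652
Percentage = 0.324652 * 100
= 32.5


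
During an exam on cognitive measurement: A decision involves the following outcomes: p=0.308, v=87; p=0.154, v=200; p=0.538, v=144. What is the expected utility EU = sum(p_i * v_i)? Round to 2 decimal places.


EU = sum(p_i * v_i)
0.308 * 87 = 26.796
0.154 * 200 = 30.8
0.538 * 144 = 77.472
EU = 26.796 + 30.8 + 77.472
= 135.07


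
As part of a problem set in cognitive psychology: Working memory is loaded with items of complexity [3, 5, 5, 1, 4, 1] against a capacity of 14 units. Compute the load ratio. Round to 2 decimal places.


Total complexity = 3 + 5 + 5 + 1 + 4 + 1 = 19
Load = total / capacity = 19 / 14
= 1.36


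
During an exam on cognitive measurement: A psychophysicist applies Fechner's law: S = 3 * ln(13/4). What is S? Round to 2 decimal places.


S = 3 * ln(13/4)
I/I0 = 3.25
ln(3.25) = 1.1787
S = 3 * 1.1787
= 3.54


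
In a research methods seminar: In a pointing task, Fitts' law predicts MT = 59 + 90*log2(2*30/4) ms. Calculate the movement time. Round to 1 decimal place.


MT = 59 + 90 * log2(2*30/4)
2D/W = 15.0
log2(15.0) = 3.9069
MT = 59 + 90 * 3.9069
= 410.6 ms


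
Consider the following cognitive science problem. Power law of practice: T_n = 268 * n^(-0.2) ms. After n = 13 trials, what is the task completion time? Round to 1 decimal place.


T_n = 268 * 13^(-0.2)
13^(-0.2) = 0.598703
T_n = 268 * 0.598703
= 160.5 ms


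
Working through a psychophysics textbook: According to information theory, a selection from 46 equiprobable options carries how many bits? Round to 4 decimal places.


H = log2(n)
H = log2(46)
= 5.5236


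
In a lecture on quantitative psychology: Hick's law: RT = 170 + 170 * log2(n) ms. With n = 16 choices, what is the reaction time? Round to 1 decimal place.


RT = 170 + 170 * log2(16)
log2(16) = 4.0
RT = 170 + 170 * 4.0
= 170 + 680.0
= 850.0 ms


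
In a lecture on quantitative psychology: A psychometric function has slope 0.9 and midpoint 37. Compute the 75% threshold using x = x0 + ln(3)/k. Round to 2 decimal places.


At P = 0.75: 0.75 = 1/(1 + e^(-k*(x-x0)))
Solving: e^(-k*(x-x0)) = 1/3
x = x0 + ln(3)/k
ln(3) = 1.0986
x = 37 + 1.0986/0.9
= 37 + 1.2207
= 38.22


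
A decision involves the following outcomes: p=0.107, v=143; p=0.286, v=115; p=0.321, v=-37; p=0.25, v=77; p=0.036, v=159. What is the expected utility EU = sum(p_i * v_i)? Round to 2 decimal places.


EU = sum(p_i * v_i)
0.107 * 143 = 15.301
0.286 * 115 = 32.89
0.321 * -37 = -11.877
0.25 * 77 = 19.25
0.036 * 159 = 5.724
EU = 15.301 + 32.89 + -11.877 + 19.25 + 5.724
= 61.29


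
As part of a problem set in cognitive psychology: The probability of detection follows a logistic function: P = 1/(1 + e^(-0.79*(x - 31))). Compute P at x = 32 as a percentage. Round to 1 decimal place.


P(x) = 1/(1 + e^(-0.79*(32 - 31)))
Exponent = -0.79 * 1 = -0.79
e^(-0.79) = 0.453845
P = 1/(1 + 0.453845) = 0.687831
Percentage = 68.8


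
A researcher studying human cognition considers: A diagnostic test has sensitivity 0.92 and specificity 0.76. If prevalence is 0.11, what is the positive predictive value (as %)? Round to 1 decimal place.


PPV = (sens * prev) / (sens * prev + (1-spec) * (1-prev))
Numerator = 0.92 * 0.11 = 0.1012
P(positive and no disease) = (1 - spec) * (1 - prev) = (1 - 0.76) * (1 - 0.11) = 0.2136
Denominator = 0.1012 + 0.2136 = 0.3148
PPV = 0.1012 / 0.3148 = 0.321474
As percentage = 32.1


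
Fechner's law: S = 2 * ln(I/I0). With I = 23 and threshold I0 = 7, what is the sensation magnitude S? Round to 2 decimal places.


S = 2 * ln(23/7)
I/I0 = 3.285714
ln(3.285714) = 1.1896
S = 2 * 1.1896
= 2.38


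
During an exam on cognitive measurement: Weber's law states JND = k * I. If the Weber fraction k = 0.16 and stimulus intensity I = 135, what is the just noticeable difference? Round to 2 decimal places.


JND = k * I
JND = 0.16 * 135
= 21.60


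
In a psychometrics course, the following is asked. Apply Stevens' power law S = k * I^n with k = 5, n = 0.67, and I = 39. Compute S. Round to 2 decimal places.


S = 5 * 39^0.67
39^0.67 = 11.6416
S = 5 * 11.6416
= 58.21


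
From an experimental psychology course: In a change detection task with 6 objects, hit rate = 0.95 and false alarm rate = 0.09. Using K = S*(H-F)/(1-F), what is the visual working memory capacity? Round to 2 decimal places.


K = S * (H - F) / (1 - F)
H - F = 0.86
1 - F = 0.91
K = 6 * 0.86 / 0.91
= 5.67


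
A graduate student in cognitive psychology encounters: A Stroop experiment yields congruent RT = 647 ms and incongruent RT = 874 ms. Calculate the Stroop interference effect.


Stroop effect = RT(incongruent) - RT(congruent)
= 874 - 647
= 227 ms


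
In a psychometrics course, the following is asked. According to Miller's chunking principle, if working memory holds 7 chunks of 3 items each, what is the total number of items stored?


Total items = chunks * items_per_chunk
= 7 * 3
= 21


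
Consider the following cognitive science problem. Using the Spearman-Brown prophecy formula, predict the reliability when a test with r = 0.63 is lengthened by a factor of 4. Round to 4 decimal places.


r_new = n*r / (1 + (n-1)*r)
Numerator = 4 * 0.63 = 2.52
Denominator = 1 + 3 * 0.63 = 2.89
r_new = 2.52 / 2.89
= 0.8720


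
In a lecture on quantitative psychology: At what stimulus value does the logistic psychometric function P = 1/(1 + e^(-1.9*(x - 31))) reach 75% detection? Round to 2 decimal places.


At P = 0.75: 0.75 = 1/(1 + e^(-k*(x-x0)))
Solving: e^(-k*(x-x0)) = 1/3
x = x0 + ln(3)/k
ln(3) = 1.0986
x = 31 + 1.0986/1.9
= 31 + 0.5782
= 31.58


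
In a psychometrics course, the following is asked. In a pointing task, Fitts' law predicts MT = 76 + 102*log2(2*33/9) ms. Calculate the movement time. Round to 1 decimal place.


MT = 76 + 102 * log2(2*33/9)
2D/W = 7.333333
log2(7.333333) = 2.8745
MT = 76 + 102 * 2.8745
= 369.2 ms
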